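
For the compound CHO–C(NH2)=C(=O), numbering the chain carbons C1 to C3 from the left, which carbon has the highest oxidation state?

Tallying each carbon's bonds:
C1: 1C, 1H, 2O → 0 − 1 + 2 = +1
C2: 3C, 1N → 0 + 1 = +1
C3: 2C, 2O → 0 + 2 = +2
The most oxidised carbon is C3 at +2.

C3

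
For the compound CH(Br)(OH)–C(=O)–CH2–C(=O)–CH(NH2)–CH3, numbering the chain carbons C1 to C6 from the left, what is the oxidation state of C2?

C2 has one bond to C (0), one bond to C (0), a double bond to O (2×+1 = +2).
Oxidation state = 0 + 0 + 2 = +2.

+2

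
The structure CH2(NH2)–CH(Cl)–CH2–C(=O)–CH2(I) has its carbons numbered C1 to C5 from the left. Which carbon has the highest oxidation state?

Tallying each carbon's bonds:
C1: 1C, 2H, 1N → 0 − 2 + 1 = -1
C2: 2C, 1H, 1Cl → 0 − 1 + 1 = 0
C3: 2C, 2H → 0 − 2 = -2
C4: 2C, 2O → 0 + 2 = +2
C5: 1C, 2H, 1I → 0 − 2 + 1 = -1
The most oxidised carbon is C4 at +2.

C4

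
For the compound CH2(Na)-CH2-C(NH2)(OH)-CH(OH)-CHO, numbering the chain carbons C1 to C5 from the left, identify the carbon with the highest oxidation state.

Tallying each carbon's bonds:
C1: 1C, 2H, 1Na → 0 − 2 − 1 = -3
C2: 2C, 2H → 0 − 2 = -2
C3: 2C, 1O, 1N → 0 + 1 + 1 = +2
C4: 2C, 1H, 1O → 0 − 1 + 1 = 0
C5: 1C, 1H, 2O → 0 − 1 + 2 = +1
The most oxidised carbon is C3 at +2.

C3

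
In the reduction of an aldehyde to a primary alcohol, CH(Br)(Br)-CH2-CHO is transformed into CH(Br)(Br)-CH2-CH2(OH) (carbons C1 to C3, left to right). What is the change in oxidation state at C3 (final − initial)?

Before: C3 has 1 bond to C, 1 bond to H, 2 bonds to O → oxidation state +1.
After: C3 has 1 bond to C, 2 bonds to H, 1 bond to O → oxidation state -1.
Δ = -1 − (+1) = -2, so this is a reduction at C3.

-2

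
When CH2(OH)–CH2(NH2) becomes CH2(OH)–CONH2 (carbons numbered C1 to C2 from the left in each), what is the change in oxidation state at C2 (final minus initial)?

+4

Before: C2 has 1 bond to C, 2 bonds to H, 1 bond to N → oxidation state -1.
After: C2 has 1 bond to C, 2 bonds to O, 1 bond to N → oxidation state +3.
Δ = +3 − (-1) = +4, so this is an oxidation at C2.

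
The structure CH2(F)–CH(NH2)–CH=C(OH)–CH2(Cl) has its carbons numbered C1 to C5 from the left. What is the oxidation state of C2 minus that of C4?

-1

C2: 2C, 1H, 1N → 0 − 1 + 1 = 0
C4: 3C, 1O → 0 + 1 = +1
Difference: 0 − (+1) = -1.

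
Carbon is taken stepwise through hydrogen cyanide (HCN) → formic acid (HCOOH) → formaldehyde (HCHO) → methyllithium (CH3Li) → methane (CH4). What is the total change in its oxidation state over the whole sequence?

Carbon oxidation states along the series — hydrogen cyanide: +2, formic acid: +2, formaldehyde: 0, methyllithium: -4, methane: -4.
Net change = -4 − (+2) = -6.

-6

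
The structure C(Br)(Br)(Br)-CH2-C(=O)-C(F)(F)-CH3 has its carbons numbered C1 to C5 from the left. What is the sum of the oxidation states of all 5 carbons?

Bonds to more-electronegative neighbours contribute +1 each, bonds to H or metals contribute −1 each, and C–C bonds contribute 0. Tallying each carbon:
C1: 1C, 3Br → 0 + 3 = +3
C2: 2C, 2H → 0 − 2 = -2
C3: 2C, 2O → 0 + 2 = +2
C4: 2C, 2F → 0 + 2 = +2
C5: 1C, 3H → 0 − 3 = -3
Sum = +3 − 2 + 2 + 2 − 3 = +2.

+2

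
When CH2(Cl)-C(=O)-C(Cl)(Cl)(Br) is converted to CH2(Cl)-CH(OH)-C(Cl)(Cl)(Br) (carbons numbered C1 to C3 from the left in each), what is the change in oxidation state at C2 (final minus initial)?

-2

Before: C2 has 2 bonds to C, 2 bonds to O → oxidation state +2.
After: C2 has 2 bonds to C, 1 bond to H, 1 bond to O → oxidation state 0.
Δ = 0 − (+2) = -2, so this is a reduction at C2.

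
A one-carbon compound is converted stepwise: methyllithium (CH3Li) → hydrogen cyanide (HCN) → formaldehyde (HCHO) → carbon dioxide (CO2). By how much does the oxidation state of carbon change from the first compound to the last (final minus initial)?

Carbon oxidation states along the series — methyllithium: -4, hydrogen cyanide: +2, formaldehyde: 0, carbon dioxide: +4.
Net change = +4 − (-4) = +8.

+8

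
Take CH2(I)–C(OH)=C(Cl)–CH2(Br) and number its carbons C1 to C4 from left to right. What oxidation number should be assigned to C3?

C3 has a double bond to C (2×0 = 0), one bond to C (0), one bond to Cl (+1).
Oxidation state = 0 + 0 + 1 = +1.

+1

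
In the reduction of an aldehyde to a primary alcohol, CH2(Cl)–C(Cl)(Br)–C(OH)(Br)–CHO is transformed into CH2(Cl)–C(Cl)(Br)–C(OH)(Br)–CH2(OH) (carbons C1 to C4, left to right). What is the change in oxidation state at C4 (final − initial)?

Before: C4 has 1 bond to C, 1 bond to H, 2 bonds to O → oxidation state +1.
After: C4 has 1 bond to C, 2 bonds to H, 1 bond to O → oxidation state -1.
Δ = -1 − (+1) = -2, so this is a reduction at C4.

-2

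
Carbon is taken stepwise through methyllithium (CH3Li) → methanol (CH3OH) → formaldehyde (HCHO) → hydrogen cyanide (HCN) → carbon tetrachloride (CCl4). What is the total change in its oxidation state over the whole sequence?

+8

Carbon oxidation states along the series — methyllithium: -4, methanol: -2, formaldehyde: 0, hydrogen cyanide: +2, carbon tetrachloride: +4.
Net change = +4 − (-4) = +8.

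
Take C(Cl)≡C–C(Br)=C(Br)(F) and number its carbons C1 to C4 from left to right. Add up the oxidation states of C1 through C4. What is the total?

Assign +1 per bond to O/N/halogen, −1 per bond to H or an electropositive element, and 0 per bond to carbon. Tallying each carbon:
C1: 3C, 1Cl → 0 + 1 = +1
C2: 4C → 0 = 0
C3: 3C, 1Br → 0 + 1 = +1
C4: 2C, 1F, 1Br → 0 + 1 + 1 = +2
Sum = +1 + 0 + 1 + 2 = +4.

+4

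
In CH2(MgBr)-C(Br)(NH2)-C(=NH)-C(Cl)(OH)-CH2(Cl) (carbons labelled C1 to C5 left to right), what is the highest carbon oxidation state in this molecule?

+2

Tallying each carbon's bonds:
C1: 1C, 2H, 1Mg → 0 − 2 − 1 = -3
C2: 2C, 1N, 1Br → 0 + 1 + 1 = +2
C3: 2C, 2N → 0 + 2 = +2
C4: 2C, 1O, 1Cl → 0 + 1 + 1 = +2
C5: 1C, 2H, 1Cl → 0 − 2 + 1 = -1
The highest value is +2.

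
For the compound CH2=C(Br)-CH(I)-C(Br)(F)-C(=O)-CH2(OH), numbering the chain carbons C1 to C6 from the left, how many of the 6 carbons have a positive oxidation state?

3

Tallying each carbon's bonds:
C1: 2C, 2H → 0 − 2 = -2
C2: 3C, 1Br → 0 + 1 = +1
C3: 2C, 1H, 1I → 0 − 1 + 1 = 0
C4: 2C, 1F, 1Br → 0 + 1 + 1 = +2
C5: 2C, 2O → 0 + 2 = +2
C6: 1C, 2H, 1O → 0 − 2 + 1 = -1
3 carbons (C2, C4, C5) meet the condition.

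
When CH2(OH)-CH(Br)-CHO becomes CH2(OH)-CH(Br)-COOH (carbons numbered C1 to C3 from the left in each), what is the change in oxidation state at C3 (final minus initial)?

+2

Before: C3 has 1 bond to C, 1 bond to H, 2 bonds to O → oxidation state +1.
After: C3 has 1 bond to C, 3 bonds to O → oxidation state +3.
Δ = +3 − (+1) = +2, so this is an oxidation at C3.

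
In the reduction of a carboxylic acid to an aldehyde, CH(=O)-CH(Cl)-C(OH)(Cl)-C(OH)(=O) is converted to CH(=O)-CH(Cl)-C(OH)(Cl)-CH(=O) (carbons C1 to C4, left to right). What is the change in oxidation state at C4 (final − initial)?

Before: C4 has 1 bond to C, 3 bonds to O → oxidation state +3.
After: C4 has 1 bond to C, 1 bond to H, 2 bonds to O → oxidation state +1.
Δ = +1 − (+3) = -2, so this is a reduction at C4.

-2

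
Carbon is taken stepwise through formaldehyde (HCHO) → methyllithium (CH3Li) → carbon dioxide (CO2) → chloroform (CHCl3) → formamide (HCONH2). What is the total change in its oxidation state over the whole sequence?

Carbon oxidation states along the series — formaldehyde: 0, methyllithium: -4, carbon dioxide: +4, chloroform: +2, formamide: +2.
Net change = +2 − (0) = +2.

+2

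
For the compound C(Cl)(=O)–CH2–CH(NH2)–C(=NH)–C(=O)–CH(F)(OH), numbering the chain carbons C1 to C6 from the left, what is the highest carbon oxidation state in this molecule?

Tallying each carbon's bonds:
C1: 1C, 2O, 1Cl → 0 + 2 + 1 = +3
C2: 2C, 2H → 0 − 2 = -2
C3: 2C, 1H, 1N → 0 − 1 + 1 = 0
C4: 2C, 2N → 0 + 2 = +2
C5: 2C, 2O → 0 + 2 = +2
C6: 1C, 1H, 1O, 1F → 0 − 1 + 1 + 1 = +1
The highest value is +3.

+3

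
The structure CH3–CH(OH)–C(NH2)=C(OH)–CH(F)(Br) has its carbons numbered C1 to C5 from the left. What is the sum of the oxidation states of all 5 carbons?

0

Tallying each carbon's bonds:
C1: 1C, 3H → 0 − 3 = -3
C2: 2C, 1H, 1O → 0 − 1 + 1 = 0
C3: 3C, 1N → 0 + 1 = +1
C4: 3C, 1O → 0 + 1 = +1
C5: 1C, 1H, 1F, 1Br → 0 − 1 + 1 + 1 = +1
Sum = -3 + 0 + 1 + 1 + 1 = 0.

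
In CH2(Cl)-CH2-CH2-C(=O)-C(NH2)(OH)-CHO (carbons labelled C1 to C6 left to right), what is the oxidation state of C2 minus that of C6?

C2: 2C, 2H → 0 − 2 = -2
C6: 1C, 1H, 2O → 0 − 1 + 2 = +1
Difference: -2 − (+1) = -3.

-3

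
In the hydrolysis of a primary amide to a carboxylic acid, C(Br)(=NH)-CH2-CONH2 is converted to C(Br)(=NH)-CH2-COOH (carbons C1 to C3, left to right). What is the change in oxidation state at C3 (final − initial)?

0

Before: C3 has 1 bond to C, 2 bonds to O, 1 bond to N → oxidation state +3.
After: C3 has 1 bond to C, 3 bonds to O → oxidation state +3.
Δ = +3 − (+3) = 0, so no net redox change at C3.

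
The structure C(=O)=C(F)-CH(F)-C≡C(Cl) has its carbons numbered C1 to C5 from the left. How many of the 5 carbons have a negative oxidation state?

0

Assign +1 per bond to O/N/halogen, −1 per bond to H or an electropositive element, and 0 per bond to carbon. Tallying each carbon:
C1: 2C, 2O → 0 + 2 = +2
C2: 3C, 1F → 0 + 1 = +1
C3: 2C, 1H, 1F → 0 − 1 + 1 = 0
C4: 4C → 0 = 0
C5: 3C, 1Cl → 0 + 1 = +1
0 carbons meet the condition.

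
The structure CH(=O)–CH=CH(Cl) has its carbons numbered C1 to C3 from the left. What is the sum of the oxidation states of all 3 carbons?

0

Count +1 for every bond to an atom more electronegative than carbon and −1 for every bond to one less electronegative; C–C bonds are 0. Tallying each carbon:
C1: 1C, 1H, 2O → 0 − 1 + 2 = +1
C2: 3C, 1H → 0 − 1 = -1
C3: 2C, 1H, 1Cl → 0 − 1 + 1 = 0
Sum = +1 − 1 + 0 = 0.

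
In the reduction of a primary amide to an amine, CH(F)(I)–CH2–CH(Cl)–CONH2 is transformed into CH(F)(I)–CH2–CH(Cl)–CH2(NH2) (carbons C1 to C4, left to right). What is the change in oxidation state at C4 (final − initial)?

-4

Before: C4 has 1 bond to C, 2 bonds to O, 1 bond to N → oxidation state +3.
After: C4 has 1 bond to C, 2 bonds to H, 1 bond to N → oxidation state -1.
Δ = -1 − (+3) = -4, so this is a reduction at C4.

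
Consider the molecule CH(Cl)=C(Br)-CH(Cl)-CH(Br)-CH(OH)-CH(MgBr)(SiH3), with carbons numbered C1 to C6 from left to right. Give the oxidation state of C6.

C6 has one bond to C (0), one bond to Mg (-1), one bond to H (-1), one bond to Si (-1).
Oxidation state = 0 − 1 − 1 − 1 = -3.

-3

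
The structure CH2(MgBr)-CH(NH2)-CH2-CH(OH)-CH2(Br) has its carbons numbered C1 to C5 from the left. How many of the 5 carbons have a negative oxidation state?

Tallying each carbon's bonds:
C1: 1C, 2H, 1Mg → 0 − 2 − 1 = -3
C2: 2C, 1H, 1N → 0 − 1 + 1 = 0
C3: 2C, 2H → 0 − 2 = -2
C4: 2C, 1H, 1O → 0 − 1 + 1 = 0
C5: 1C, 2H, 1Br → 0 − 2 + 1 = -1
3 carbons (C1, C3, C5) meet the condition.

3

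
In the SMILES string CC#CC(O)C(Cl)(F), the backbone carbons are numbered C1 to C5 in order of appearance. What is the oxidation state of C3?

C3 has a triple bond to C (3×0 = 0), one bond to C (0).
Oxidation state = 0 + 0 = 0.

0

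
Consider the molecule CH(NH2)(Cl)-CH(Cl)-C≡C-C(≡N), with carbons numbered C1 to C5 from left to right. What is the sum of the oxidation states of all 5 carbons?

Each bond to a more electronegative atom (O, N, halogen) counts +1, each bond to a less electronegative atom (H, metal, B, Si) counts −1, and each C–C bond counts 0. Tallying each carbon:
C1: 1C, 1H, 1N, 1Cl → 0 − 1 + 1 + 1 = +1
C2: 2C, 1H, 1Cl → 0 − 1 + 1 = 0
C3: 4C → 0 = 0
C4: 4C → 0 = 0
C5: 1C, 3N → 0 + 3 = +3
Sum = +1 + 0 + 0 + 0 + 3 = +4.

+4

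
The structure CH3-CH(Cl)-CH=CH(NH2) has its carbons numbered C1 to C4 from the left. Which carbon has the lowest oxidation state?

Tallying each carbon's bonds:
C1: 1C, 3H → 0 − 3 = -3
C2: 2C, 1H, 1Cl → 0 − 1 + 1 = 0
C3: 3C, 1H → 0 − 1 = -1
C4: 2C, 1H, 1N → 0 − 1 + 1 = 0
The most reduced carbon is C1 at -3.

C1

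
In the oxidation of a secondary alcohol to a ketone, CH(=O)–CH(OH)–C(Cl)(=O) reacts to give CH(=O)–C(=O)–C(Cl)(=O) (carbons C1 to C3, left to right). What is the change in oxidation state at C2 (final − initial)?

Before: C2 has 2 bonds to C, 1 bond to H, 1 bond to O → oxidation state 0.
After: C2 has 2 bonds to C, 2 bonds to O → oxidation state +2.
Δ = +2 − (0) = +2, so this is an oxidation at C2.

+2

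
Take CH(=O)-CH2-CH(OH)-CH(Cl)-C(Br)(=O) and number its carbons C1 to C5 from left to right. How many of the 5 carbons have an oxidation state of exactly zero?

2

Bonds to more-electronegative neighbours contribute +1 each, bonds to H or metals contribute −1 each, and C–C bonds contribute 0. Tallying each carbon:
C1: 1C, 1H, 2O → 0 − 1 + 2 = +1
C2: 2C, 2H → 0 − 2 = -2
C3: 2C, 1H, 1O → 0 − 1 + 1 = 0
C4: 2C, 1H, 1Cl → 0 − 1 + 1 = 0
C5: 1C, 2O, 1Br → 0 + 2 + 1 = +3
2 carbons (C3, C4) meet the condition.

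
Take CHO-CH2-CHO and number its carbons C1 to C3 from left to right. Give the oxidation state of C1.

C1 has one bond to C (0), a double bond to O (2×+1 = +2), one bond to H (-1).
Oxidation state = 0 + 2 − 1 = +1.

+1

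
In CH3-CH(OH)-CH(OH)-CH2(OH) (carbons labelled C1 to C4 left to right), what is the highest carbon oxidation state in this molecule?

Tallying each carbon's bonds:
C1: 1C, 3H → 0 − 3 = -3
C2: 2C, 1H, 1O → 0 − 1 + 1 = 0
C3: 2C, 1H, 1O → 0 − 1 + 1 = 0
C4: 1C, 2H, 1O → 0 − 2 + 1 = -1
The highest value is 0.

0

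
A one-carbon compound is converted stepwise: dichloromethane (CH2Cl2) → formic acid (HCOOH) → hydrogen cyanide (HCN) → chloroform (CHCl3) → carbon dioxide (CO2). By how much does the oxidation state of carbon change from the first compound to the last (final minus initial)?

+4

Carbon oxidation states along the series — dichloromethane: 0, formic acid: +2, hydrogen cyanide: +2, chloroform: +2, carbon dioxide: +4.
Net change = +4 − (0) = +4.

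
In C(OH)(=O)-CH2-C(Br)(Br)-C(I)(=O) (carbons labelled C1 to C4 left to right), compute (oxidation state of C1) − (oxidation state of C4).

C1: 1C, 3O → 0 + 3 = +3
C4: 1C, 2O, 1I → 0 + 2 + 1 = +3
Difference: +3 − (+3) = 0.

0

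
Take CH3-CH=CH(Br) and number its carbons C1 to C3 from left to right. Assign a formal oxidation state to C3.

0

Bonds to more-electronegative neighbours contribute +1 each, bonds to H or metals contribute −1 each, and C–C bonds contribute 0.
C3 has a double bond to C (2×0 = 0), one bond to H (-1), one bond to Br (+1).
Oxidation state = 0 − 1 + 1 = 0.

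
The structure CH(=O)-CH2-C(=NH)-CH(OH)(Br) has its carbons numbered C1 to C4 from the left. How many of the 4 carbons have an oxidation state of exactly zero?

Bonds to more-electronegative neighbours contribute +1 each, bonds to H or metals contribute −1 each, and C–C bonds contribute 0. Tallying each carbon:
C1: 1C, 1H, 2O → 0 − 1 + 2 = +1
C2: 2C, 2H → 0 − 2 = -2
C3: 2C, 2N → 0 + 2 = +2
C4: 1C, 1H, 1O, 1Br → 0 − 1 + 1 + 1 = +1
0 carbons meet the condition.

0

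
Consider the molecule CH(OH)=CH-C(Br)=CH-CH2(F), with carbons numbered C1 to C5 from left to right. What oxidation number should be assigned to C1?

0

C1 has a double bond to C (2×0 = 0), one bond to H (-1), one bond to O (+1).
Oxidation state = 0 − 1 + 1 = 0.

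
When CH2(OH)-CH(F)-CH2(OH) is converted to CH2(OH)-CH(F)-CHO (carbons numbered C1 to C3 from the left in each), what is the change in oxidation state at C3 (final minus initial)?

+2

Before: C3 has 1 bond to C, 2 bonds to H, 1 bond to O → oxidation state -1.
After: C3 has 1 bond to C, 1 bond to H, 2 bonds to O → oxidation state +1.
Δ = +1 − (-1) = +2, so this is an oxidation at C3.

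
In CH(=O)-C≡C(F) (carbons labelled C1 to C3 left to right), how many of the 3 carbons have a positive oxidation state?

2

Tallying each carbon's bonds:
C1: 1C, 1H, 2O → 0 − 1 + 2 = +1
C2: 4C → 0 = 0
C3: 3C, 1F → 0 + 1 = +1
2 carbons (C1, C3) meet the condition.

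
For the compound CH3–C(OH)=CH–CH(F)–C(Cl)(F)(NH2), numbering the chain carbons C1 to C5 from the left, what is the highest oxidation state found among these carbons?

+3

Tallying each carbon's bonds:
C1: 1C, 3H → 0 − 3 = -3
C2: 3C, 1O → 0 + 1 = +1
C3: 3C, 1H → 0 − 1 = -1
C4: 2C, 1H, 1F → 0 − 1 + 1 = 0
C5: 1C, 1N, 1F, 1Cl → 0 + 1 + 1 + 1 = +3
The highest value is +3.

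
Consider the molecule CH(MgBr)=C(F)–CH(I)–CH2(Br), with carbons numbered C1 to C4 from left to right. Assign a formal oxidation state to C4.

-1

Count +1 for every bond to an atom more electronegative than carbon and −1 for every bond to one less electronegative; C–C bonds are 0.
C4 has one bond to C (0), one bond to H (-1), one bond to H (-1), one bond to Br (+1).
Oxidation state = 0 − 1 − 1 + 1 = -1.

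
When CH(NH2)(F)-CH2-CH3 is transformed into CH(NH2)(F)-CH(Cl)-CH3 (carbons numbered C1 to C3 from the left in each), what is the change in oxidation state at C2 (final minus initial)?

Before: C2 has 2 bonds to C, 2 bonds to H → oxidation state -2.
After: C2 has 2 bonds to C, 1 bond to H, 1 bond to Cl → oxidation state 0.
Δ = 0 − (-2) = +2, so this is an oxidation at C2.

+2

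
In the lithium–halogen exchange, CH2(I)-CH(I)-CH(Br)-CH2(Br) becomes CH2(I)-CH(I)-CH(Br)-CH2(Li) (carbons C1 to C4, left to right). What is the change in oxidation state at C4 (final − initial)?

Before: C4 has 1 bond to C, 2 bonds to H, 1 bond to Br → oxidation state -1.
After: C4 has 1 bond to C, 2 bonds to H, 1 bond to Li → oxidation state -3.
Δ = -3 − (-1) = -2, so this is a reduction at C4.

-2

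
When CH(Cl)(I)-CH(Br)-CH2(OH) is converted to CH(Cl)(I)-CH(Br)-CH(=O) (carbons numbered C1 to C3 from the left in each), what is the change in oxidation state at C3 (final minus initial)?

+2

Before: C3 has 1 bond to C, 2 bonds to H, 1 bond to O → oxidation state -1.
After: C3 has 1 bond to C, 1 bond to H, 2 bonds to O → oxidation state +1.
Δ = +1 − (-1) = +2, so this is an oxidation at C3.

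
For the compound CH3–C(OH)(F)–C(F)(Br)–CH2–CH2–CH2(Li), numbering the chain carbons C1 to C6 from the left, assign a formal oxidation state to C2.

Bonds to more-electronegative neighbours contribute +1 each, bonds to H or metals contribute −1 each, and C–C bonds contribute 0.
C2 has one bond to C (0), one bond to C (0), one bond to O (+1), one bond to F (+1).
Oxidation state = 0 + 0 + 1 + 1 = +2.

+2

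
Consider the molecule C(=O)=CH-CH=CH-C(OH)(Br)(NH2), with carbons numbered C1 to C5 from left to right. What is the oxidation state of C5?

+3

Count +1 for every bond to an atom more electronegative than carbon and −1 for every bond to one less electronegative; C–C bonds are 0.
C5 has one bond to C (0), one bond to O (+1), one bond to Br (+1), one bond to N (+1).
Oxidation state = 0 + 1 + 1 + 1 = +3.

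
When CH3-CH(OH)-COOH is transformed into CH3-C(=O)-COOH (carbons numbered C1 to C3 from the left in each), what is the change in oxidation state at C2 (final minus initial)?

Before: C2 has 2 bonds to C, 1 bond to H, 1 bond to O → oxidation state 0.
After: C2 has 2 bonds to C, 2 bonds to O → oxidation state +2.
Δ = +2 − (0) = +2, so this is an oxidation at C2.

+2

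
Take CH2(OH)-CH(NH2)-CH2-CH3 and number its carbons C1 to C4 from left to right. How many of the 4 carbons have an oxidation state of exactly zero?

1

Bonds to more-electronegative neighbours contribute +1 each, bonds to H or metals contribute −1 each, and C–C bonds contribute 0. Tallying each carbon:
C1: 1C, 2H, 1O → 0 − 2 + 1 = -1
C2: 2C, 1H, 1N → 0 − 1 + 1 = 0
C3: 2C, 2H → 0 − 2 = -2
C4: 1C, 3H → 0 − 3 = -3
1 carbon (C2) meets the condition.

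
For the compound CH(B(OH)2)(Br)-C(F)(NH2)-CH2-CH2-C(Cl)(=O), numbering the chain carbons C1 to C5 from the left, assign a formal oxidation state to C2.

C2 has one bond to C (0), one bond to C (0), one bond to F (+1), one bond to N (+1).
Oxidation state = 0 + 0 + 1 + 1 = +2.

+2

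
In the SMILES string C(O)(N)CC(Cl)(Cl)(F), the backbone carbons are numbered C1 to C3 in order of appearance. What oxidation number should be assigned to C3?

Bonds to more-electronegative neighbours contribute +1 each, bonds to H or metals contribute −1 each, and C–C bonds contribute 0.
C3 has one bond to C (0), one bond to Cl (+1), one bond to Cl (+1), one bond to F (+1).
Oxidation state = 0 + 1 + 1 + 1 = +3.

+3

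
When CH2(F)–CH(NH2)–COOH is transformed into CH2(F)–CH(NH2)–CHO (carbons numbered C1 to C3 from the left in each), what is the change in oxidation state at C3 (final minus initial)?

-2

Before: C3 has 1 bond to C, 3 bonds to O → oxidation state +3.
After: C3 has 1 bond to C, 1 bond to H, 2 bonds to O → oxidation state +1.
Δ = +1 − (+3) = -2, so this is a reduction at C3.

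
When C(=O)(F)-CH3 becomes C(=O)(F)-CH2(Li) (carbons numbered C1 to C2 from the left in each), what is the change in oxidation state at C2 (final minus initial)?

0

Before: C2 has 1 bond to C, 3 bonds to H → oxidation state -3.
After: C2 has 1 bond to C, 2 bonds to H, 1 bond to Li → oxidation state -3.
Δ = -3 − (-3) = 0, so no net redox change at C2.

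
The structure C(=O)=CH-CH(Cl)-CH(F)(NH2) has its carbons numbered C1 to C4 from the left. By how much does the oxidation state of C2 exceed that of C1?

-3

C2: 3C, 1H → 0 − 1 = -1
C1: 2C, 2O → 0 + 2 = +2
Difference: -1 − (+2) = -3.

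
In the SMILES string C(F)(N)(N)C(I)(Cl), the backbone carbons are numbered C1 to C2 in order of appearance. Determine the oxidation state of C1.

C1 has one bond to C (0), one bond to F (+1), one bond to N (+1), one bond to N (+1).
Oxidation state = 0 + 1 + 1 + 1 = +3.

+3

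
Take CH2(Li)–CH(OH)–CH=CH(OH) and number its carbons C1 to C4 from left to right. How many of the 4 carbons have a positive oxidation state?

Each bond to a more electronegative atom (O, N, halogen) counts +1, each bond to a less electronegative atom (H, metal, B, Si) counts −1, and each C–C bond counts 0. Tallying each carbon:
C1: 1C, 2H, 1Li → 0 − 2 − 1 = -3
C2: 2C, 1H, 1O → 0 − 1 + 1 = 0
C3: 3C, 1H → 0 − 1 = -1
C4: 2C, 1H, 1O → 0 − 1 + 1 = 0
0 carbons meet the condition.

0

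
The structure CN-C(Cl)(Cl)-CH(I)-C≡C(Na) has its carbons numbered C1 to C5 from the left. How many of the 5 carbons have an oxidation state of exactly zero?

2

Tallying each carbon's bonds:
C1: 1C, 3N → 0 + 3 = +3
C2: 2C, 2Cl → 0 + 2 = +2
C3: 2C, 1H, 1I → 0 − 1 + 1 = 0
C4: 4C → 0 = 0
C5: 3C, 1Na → 0 − 1 = -1
2 carbons (C3, C4) meet the condition.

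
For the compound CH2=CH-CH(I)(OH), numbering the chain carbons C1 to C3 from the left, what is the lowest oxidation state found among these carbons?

-2

Tallying each carbon's bonds:
C1: 2C, 2H → 0 − 2 = -2
C2: 3C, 1H → 0 − 1 = -1
C3: 1C, 1H, 1O, 1I → 0 − 1 + 1 + 1 = +1
The lowest value is -2.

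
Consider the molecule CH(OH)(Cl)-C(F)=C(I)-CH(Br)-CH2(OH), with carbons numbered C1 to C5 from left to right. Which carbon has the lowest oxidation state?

Each bond to a more electronegative atom (O, N, halogen) counts +1, each bond to a less electronegative atom (H, metal, B, Si) counts −1, and each C–C bond counts 0. Tallying each carbon:
C1: 1C, 1H, 1O, 1Cl → 0 − 1 + 1 + 1 = +1
C2: 3C, 1F → 0 + 1 = +1
C3: 3C, 1I → 0 + 1 = +1
C4: 2C, 1H, 1Br → 0 − 1 + 1 = 0
C5: 1C, 2H, 1O → 0 − 2 + 1 = -1
The most reduced carbon is C5 at -1.

C5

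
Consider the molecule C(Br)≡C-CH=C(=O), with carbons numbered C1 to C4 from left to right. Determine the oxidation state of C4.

Bonds to more-electronegative neighbours contribute +1 each, bonds to H or metals contribute −1 each, and C–C bonds contribute 0.
C4 has a double bond to C (2×0 = 0), a double bond to O (2×+1 = +2).
Oxidation state = 0 + 2 = +2.

+2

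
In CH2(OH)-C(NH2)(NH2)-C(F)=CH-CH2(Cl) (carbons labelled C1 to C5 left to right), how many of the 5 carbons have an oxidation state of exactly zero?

0

Assign +1 per bond to O/N/halogen, −1 per bond to H or an electropositive element, and 0 per bond to carbon. Tallying each carbon:
C1: 1C, 2H, 1O → 0 − 2 + 1 = -1
C2: 2C, 2N → 0 + 2 = +2
C3: 3C, 1F → 0 + 1 = +1
C4: 3C, 1H → 0 − 1 = -1
C5: 1C, 2H, 1Cl → 0 − 2 + 1 = -1
0 carbons meet the condition.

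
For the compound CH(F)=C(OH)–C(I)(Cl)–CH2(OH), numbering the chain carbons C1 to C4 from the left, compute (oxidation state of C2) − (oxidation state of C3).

-1

C2: 3C, 1O → 0 + 1 = +1
C3: 2C, 1Cl, 1I → 0 + 1 + 1 = +2
Difference: +1 − (+2) = -1.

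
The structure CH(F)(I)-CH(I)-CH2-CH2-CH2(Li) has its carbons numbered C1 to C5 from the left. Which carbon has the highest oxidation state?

Each bond to a more electronegative atom (O, N, halogen) counts +1, each bond to a less electronegative atom (H, metal, B, Si) counts −1, and each C–C bond counts 0. Tallying each carbon:
C1: 1C, 1H, 1F, 1I → 0 − 1 + 1 + 1 = +1
C2: 2C, 1H, 1I → 0 − 1 + 1 = 0
C3: 2C, 2H → 0 − 2 = -2
C4: 2C, 2H → 0 − 2 = -2
C5: 1C, 2H, 1Li → 0 − 2 − 1 = -3
The most oxidised carbon is C1 at +1.

C1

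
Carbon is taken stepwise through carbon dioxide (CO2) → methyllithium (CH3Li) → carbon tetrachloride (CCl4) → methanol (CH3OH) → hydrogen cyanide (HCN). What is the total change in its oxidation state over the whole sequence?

-2

Carbon oxidation states along the series — carbon dioxide: +4, methyllithium: -4, carbon tetrachloride: +4, methanol: -2, hydrogen cyanide: +2.
Net change = +2 − (+4) = -2.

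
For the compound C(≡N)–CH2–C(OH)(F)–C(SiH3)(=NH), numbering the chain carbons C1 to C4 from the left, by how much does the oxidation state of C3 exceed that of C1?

-1

C3: 2C, 1O, 1F → 0 + 1 + 1 = +2
C1: 1C, 3N → 0 + 3 = +3
Difference: +2 − (+3) = -1.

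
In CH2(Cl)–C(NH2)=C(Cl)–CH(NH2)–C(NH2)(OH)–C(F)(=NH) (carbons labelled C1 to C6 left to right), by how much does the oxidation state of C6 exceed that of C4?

C6: 1C, 2N, 1F → 0 + 2 + 1 = +3
C4: 2C, 1H, 1N → 0 − 1 + 1 = 0
Difference: +3 − (0) = +3.

+3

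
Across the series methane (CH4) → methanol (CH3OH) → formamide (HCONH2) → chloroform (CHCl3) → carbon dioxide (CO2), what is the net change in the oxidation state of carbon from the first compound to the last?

+8

Carbon oxidation states along the series — methane: -4, methanol: -2, formamide: +2, chloroform: +2, carbon dioxide: +4.
Net change = +4 − (-4) = +8.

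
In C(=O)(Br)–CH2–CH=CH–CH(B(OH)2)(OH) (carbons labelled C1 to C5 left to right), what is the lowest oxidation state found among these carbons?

-2

Tallying each carbon's bonds:
C1: 1C, 2O, 1Br → 0 + 2 + 1 = +3
C2: 2C, 2H → 0 − 2 = -2
C3: 3C, 1H → 0 − 1 = -1
C4: 3C, 1H → 0 − 1 = -1
C5: 1C, 1H, 1O, 1B → 0 − 1 + 1 − 1 = -1
The lowest value is -2.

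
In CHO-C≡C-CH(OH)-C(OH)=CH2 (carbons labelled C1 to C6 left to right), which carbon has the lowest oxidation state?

C6

Tallying each carbon's bonds:
C1: 1C, 1H, 2O → 0 − 1 + 2 = +1
C2: 4C → 0 = 0
C3: 4C → 0 = 0
C4: 2C, 1H, 1O → 0 − 1 + 1 = 0
C5: 3C, 1O → 0 + 1 = +1
C6: 2C, 2H → 0 − 2 = -2
The most reduced carbon is C6 at -2.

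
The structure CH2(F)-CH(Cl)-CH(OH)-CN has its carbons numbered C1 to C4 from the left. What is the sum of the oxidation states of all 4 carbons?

+2

Tallying each carbon's bonds:
C1: 1C, 2H, 1F → 0 − 2 + 1 = -1
C2: 2C, 1H, 1Cl → 0 − 1 + 1 = 0
C3: 2C, 1H, 1O → 0 − 1 + 1 = 0
C4: 1C, 3N → 0 + 3 = +3
Sum = -1 + 0 + 0 + 3 = +2.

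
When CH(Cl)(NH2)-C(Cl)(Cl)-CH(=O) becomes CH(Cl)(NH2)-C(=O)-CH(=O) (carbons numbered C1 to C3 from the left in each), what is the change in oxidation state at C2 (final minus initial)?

0

Before: C2 has 2 bonds to C, 2 bonds to Cl → oxidation state +2.
After: C2 has 2 bonds to C, 2 bonds to O → oxidation state +2.
Δ = +2 − (+2) = 0, so no net redox change at C2.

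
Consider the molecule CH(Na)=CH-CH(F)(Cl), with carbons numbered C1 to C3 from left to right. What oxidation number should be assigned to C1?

C1 has a double bond to C (2×0 = 0), one bond to H (-1), one bond to Na (-1).
Oxidation state = 0 − 1 − 1 = -2.

-2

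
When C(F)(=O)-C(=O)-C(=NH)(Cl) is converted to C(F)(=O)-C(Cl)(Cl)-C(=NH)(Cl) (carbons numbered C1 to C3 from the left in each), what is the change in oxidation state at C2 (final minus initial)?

Before: C2 has 2 bonds to C, 2 bonds to O → oxidation state +2.
After: C2 has 2 bonds to C, 2 bonds to Cl → oxidation state +2.
Δ = +2 − (+2) = 0, so no net redox change at C2.

0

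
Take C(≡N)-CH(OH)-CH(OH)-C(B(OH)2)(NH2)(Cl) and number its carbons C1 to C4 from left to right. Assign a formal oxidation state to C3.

Count +1 for every bond to an atom more electronegative than carbon and −1 for every bond to one less electronegative; C–C bonds are 0.
C3 has one bond to C (0), one bond to C (0), one bond to H (-1), one bond to O (+1).
Oxidation state = 0 + 0 − 1 + 1 = 0.

0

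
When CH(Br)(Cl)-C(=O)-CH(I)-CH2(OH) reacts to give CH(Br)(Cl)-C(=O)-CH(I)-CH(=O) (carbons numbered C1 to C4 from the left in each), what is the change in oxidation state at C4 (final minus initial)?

Before: C4 has 1 bond to C, 2 bonds to H, 1 bond to O → oxidation state -1.
After: C4 has 1 bond to C, 1 bond to H, 2 bonds to O → oxidation state +1.
Δ = +1 − (-1) = +2, so this is an oxidation at C4.

+2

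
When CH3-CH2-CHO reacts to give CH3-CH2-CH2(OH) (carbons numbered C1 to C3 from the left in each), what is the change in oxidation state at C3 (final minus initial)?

-2

Before: C3 has 1 bond to C, 1 bond to H, 2 bonds to O → oxidation state +1.
After: C3 has 1 bond to C, 2 bonds to H, 1 bond to O → oxidation state -1.
Δ = -1 − (+1) = -2, so this is a reduction at C3.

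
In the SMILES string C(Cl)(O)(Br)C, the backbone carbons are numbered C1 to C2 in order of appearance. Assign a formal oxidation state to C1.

Assign +1 per bond to O/N/halogen, −1 per bond to H or an electropositive element, and 0 per bond to carbon.
C1 has one bond to C (0), one bond to Cl (+1), one bond to O (+1), one bond to Br (+1).
Oxidation state = 0 + 1 + 1 + 1 = +3.

+3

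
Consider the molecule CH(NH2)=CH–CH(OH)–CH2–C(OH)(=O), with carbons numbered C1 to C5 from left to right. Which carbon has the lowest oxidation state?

C4

Bonds to more-electronegative neighbours contribute +1 each, bonds to H or metals contribute −1 each, and C–C bonds contribute 0. Tallying each carbon:
C1: 2C, 1H, 1N → 0 − 1 + 1 = 0
C2: 3C, 1H → 0 − 1 = -1
C3: 2C, 1H, 1O → 0 − 1 + 1 = 0
C4: 2C, 2H → 0 − 2 = -2
C5: 1C, 3O → 0 + 3 = +3
The most reduced carbon is C4 at -2.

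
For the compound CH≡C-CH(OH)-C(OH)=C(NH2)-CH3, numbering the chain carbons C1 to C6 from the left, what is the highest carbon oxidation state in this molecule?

Tallying each carbon's bonds:
C1: 3C, 1H → 0 − 1 = -1
C2: 4C → 0 = 0
C3: 2C, 1H, 1O → 0 − 1 + 1 = 0
C4: 3C, 1O → 0 + 1 = +1
C5: 3C, 1N → 0 + 1 = +1
C6: 1C, 3H → 0 − 3 = -3
The highest value is +1.

+1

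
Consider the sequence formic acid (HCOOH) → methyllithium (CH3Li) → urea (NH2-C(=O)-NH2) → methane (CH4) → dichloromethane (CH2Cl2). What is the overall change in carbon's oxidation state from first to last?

-2

Carbon oxidation states along the series — formic acid: +2, methyllithium: -4, urea: +4, methane: -4, dichloromethane: 0.
Net change = 0 − (+2) = -2.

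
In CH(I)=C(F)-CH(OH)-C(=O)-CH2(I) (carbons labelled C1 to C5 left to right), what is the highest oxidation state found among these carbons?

Bonds to more-electronegative neighbours contribute +1 each, bonds to H or metals contribute −1 each, and C–C bonds contribute 0. Tallying each carbon:
C1: 2C, 1H, 1I → 0 − 1 + 1 = 0
C2: 3C, 1F → 0 + 1 = +1
C3: 2C, 1H, 1O → 0 − 1 + 1 = 0
C4: 2C, 2O → 0 + 2 = +2
C5: 1C, 2H, 1I → 0 − 2 + 1 = -1
The highest value is +2.

+2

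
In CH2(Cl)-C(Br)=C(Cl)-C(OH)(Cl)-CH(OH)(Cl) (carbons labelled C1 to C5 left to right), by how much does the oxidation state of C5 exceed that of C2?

C5: 1C, 1H, 1O, 1Cl → 0 − 1 + 1 + 1 = +1
C2: 3C, 1Br → 0 + 1 = +1
Difference: +1 − (+1) = 0.

0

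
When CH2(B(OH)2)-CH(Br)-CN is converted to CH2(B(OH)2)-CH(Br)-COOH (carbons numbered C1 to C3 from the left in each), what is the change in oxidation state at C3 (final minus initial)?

Before: C3 has 1 bond to C, 3 bonds to N → oxidation state +3.
After: C3 has 1 bond to C, 3 bonds to O → oxidation state +3.
Δ = +3 − (+3) = 0, so no net redox change at C3.

0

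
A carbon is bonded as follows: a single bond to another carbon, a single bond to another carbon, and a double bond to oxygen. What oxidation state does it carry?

The carbon has one bond to C (0), one bond to C (0), a double bond to O (2×+1 = +2).
Oxidation state = 0 + 0 + 2 = +2.

+2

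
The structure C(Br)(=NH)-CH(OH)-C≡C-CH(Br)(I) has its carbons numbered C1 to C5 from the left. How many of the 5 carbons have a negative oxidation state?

Tallying each carbon's bonds:
C1: 1C, 2N, 1Br → 0 + 2 + 1 = +3
C2: 2C, 1H, 1O → 0 − 1 + 1 = 0
C3: 4C → 0 = 0
C4: 4C → 0 = 0
C5: 1C, 1H, 1Br, 1I → 0 − 1 + 1 + 1 = +1
0 carbons meet the condition.

0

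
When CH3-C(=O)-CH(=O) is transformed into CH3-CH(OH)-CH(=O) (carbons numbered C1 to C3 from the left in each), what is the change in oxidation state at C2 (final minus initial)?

-2

Before: C2 has 2 bonds to C, 2 bonds to O → oxidation state +2.
After: C2 has 2 bonds to C, 1 bond to H, 1 bond to O → oxidation state 0.
Δ = 0 − (+2) = -2, so this is a reduction at C2.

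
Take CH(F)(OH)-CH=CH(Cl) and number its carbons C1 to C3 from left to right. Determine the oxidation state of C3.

0

C3 has a double bond to C (2×0 = 0), one bond to Cl (+1), one bond to H (-1).
Oxidation state = 0 + 1 − 1 = 0.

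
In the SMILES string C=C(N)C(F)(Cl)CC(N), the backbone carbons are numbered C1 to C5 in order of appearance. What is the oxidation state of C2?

+1

Bonds to more-electronegative neighbours contribute +1 each, bonds to H or metals contribute −1 each, and C–C bonds contribute 0.
C2 has a double bond to C (2×0 = 0), one bond to C (0), one bond to N (+1).
Oxidation state = 0 + 0 + 1 = +1.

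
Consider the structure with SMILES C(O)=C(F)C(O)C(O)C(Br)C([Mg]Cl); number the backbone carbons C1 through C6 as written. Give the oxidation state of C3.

C3 has one bond to C (0), one bond to C (0), one bond to O (+1), one bond to H (-1).
Oxidation state = 0 + 0 + 1 − 1 = 0.

0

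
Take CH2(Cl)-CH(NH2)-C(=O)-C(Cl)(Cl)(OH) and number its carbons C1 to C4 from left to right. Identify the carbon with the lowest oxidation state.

C1

Tallying each carbon's bonds:
C1: 1C, 2H, 1Cl → 0 − 2 + 1 = -1
C2: 2C, 1H, 1N → 0 − 1 + 1 = 0
C3: 2C, 2O → 0 + 2 = +2
C4: 1C, 1O, 2Cl → 0 + 1 + 2 = +3
The most reduced carbon is C1 at -1.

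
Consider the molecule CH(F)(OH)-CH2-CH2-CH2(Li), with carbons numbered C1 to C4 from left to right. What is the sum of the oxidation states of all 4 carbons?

-6

Tallying each carbon's bonds:
C1: 1C, 1H, 1O, 1F → 0 − 1 + 1 + 1 = +1
C2: 2C, 2H → 0 − 2 = -2
C3: 2C, 2H → 0 − 2 = -2
C4: 1C, 2H, 1Li → 0 − 2 − 1 = -3
Sum = +1 − 2 − 2 − 3 = -6.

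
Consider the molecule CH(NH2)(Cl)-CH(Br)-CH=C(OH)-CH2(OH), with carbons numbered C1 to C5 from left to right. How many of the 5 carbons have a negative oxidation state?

Tallying each carbon's bonds:
C1: 1C, 1H, 1N, 1Cl → 0 − 1 + 1 + 1 = +1
C2: 2C, 1H, 1Br → 0 − 1 + 1 = 0
C3: 3C, 1H → 0 − 1 = -1
C4: 3C, 1O → 0 + 1 = +1
C5: 1C, 2H, 1O → 0 − 2 + 1 = -1
2 carbons (C3, C5) meet the condition.

2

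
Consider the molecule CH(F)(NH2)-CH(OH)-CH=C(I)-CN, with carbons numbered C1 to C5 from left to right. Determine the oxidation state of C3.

-1

Bonds to more-electronegative neighbours contribute +1 each, bonds to H or metals contribute −1 each, and C–C bonds contribute 0.
C3 has one bond to C (0), a double bond to C (2×0 = 0), one bond to H (-1).
Oxidation state = 0 + 0 − 1 = -1.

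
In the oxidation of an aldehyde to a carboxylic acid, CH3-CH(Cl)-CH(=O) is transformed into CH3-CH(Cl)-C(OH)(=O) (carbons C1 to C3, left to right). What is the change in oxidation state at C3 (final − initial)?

Before: C3 has 1 bond to C, 1 bond to H, 2 bonds to O → oxidation state +1.
After: C3 has 1 bond to C, 3 bonds to O → oxidation state +3.
Δ = +3 − (+1) = +2, so this is an oxidation at C3.

+2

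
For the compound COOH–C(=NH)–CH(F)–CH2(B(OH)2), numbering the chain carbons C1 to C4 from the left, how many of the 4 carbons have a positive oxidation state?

2

Tallying each carbon's bonds:
C1: 1C, 3O → 0 + 3 = +3
C2: 2C, 2N → 0 + 2 = +2
C3: 2C, 1H, 1F → 0 − 1 + 1 = 0
C4: 1C, 2H, 1B → 0 − 2 − 1 = -3
2 carbons (C1, C2) meet the condition.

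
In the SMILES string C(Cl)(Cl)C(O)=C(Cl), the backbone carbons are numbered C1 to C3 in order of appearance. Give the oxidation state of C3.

0

Count +1 for every bond to an atom more electronegative than carbon and −1 for every bond to one less electronegative; C–C bonds are 0.
C3 has a double bond to C (2×0 = 0), one bond to Cl (+1), one bond to H (-1).
Oxidation state = 0 + 1 − 1 = 0.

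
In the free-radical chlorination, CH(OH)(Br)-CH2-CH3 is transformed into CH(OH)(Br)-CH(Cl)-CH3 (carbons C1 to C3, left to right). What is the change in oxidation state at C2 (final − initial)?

Before: C2 has 2 bonds to C, 2 bonds to H → oxidation state -2.
After: C2 has 2 bonds to C, 1 bond to H, 1 bond to Cl → oxidation state 0.
Δ = 0 − (-2) = +2, so this is an oxidation at C2.

+2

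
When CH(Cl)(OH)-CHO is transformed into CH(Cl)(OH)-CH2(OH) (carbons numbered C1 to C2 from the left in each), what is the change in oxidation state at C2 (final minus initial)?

Before: C2 has 1 bond to C, 1 bond to H, 2 bonds to O → oxidation state +1.
After: C2 has 1 bond to C, 2 bonds to H, 1 bond to O → oxidation state -1.
Δ = -1 − (+1) = -2, so this is a reduction at C2.

-2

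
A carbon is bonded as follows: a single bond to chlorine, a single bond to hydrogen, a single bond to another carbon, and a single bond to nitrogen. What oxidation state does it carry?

+1

The carbon has one bond to C (0), one bond to N (+1), one bond to Cl (+1), one bond to H (-1).
Oxidation state = 0 + 1 + 1 − 1 = +1.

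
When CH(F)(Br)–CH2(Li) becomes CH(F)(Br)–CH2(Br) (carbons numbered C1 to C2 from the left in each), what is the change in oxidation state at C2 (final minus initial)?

+2

Before: C2 has 1 bond to C, 2 bonds to H, 1 bond to Li → oxidation state -3.
After: C2 has 1 bond to C, 2 bonds to H, 1 bond to Br → oxidation state -1.
Δ = -1 − (-3) = +2, so this is an oxidation at C2.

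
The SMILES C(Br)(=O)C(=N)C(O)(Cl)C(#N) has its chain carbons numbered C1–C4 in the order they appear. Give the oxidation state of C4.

C4 has one bond to C (0), a triple bond to N (3×+1 = +3).
Oxidation state = 0 + 3 = +3.

+3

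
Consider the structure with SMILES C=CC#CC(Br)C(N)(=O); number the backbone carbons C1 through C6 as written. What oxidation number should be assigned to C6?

Bonds to more-electronegative neighbours contribute +1 each, bonds to H or metals contribute −1 each, and C–C bonds contribute 0.
C6 has one bond to C (0), one bond to N (+1), a double bond to O (2×+1 = +2).
Oxidation state = 0 + 1 + 2 = +3.

+3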